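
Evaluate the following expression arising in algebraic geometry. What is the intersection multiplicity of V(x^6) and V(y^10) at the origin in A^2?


The intersection multiplicity of V(x^a) and V(y^b) at the origin is:
I(O; V(x^6), V(y^10)) = dim_k(k[x,y]/(x^6, y^10))
A basis for k[x,y]/(x^6, y^10) is the set of monomials x^i * y^j
where 0 <= i < 6 and 0 <= j < 10.
The number of such monomials is 6 * 10 = 60

60


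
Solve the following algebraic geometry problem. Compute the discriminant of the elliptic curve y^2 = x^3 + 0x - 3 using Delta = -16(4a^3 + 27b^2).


Compute each component:
4a^3 = 4*0^3 = 4*0 = 0
27b^2 = 27*(-3)^2 = 27*9 = 243
4a^3 + 27b^2 = 0 + 243 = 243
Delta = -16*243 = -3888

-3888


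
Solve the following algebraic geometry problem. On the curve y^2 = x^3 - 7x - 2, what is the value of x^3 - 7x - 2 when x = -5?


Compute x^3 - 7x - 2 at x = -5:
x^3 = (-5)^3 = -125
(-7)*x = (-7)*(-5) = 35
Sum: -125 + 35 - 2 = -92

-92


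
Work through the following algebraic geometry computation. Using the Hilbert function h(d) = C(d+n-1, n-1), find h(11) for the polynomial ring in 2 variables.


The Hilbert function for the polynomial ring in 2 variables is:
h(d) = C(d+n-1, n-1)
h(11) = C(11+2-1, 2-1) = C(12, 1)
= 12! / (1! * 11!)
= 12

12


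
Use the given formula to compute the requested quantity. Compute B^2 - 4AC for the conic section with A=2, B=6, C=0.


The discriminant of a conic Ax^2 + Bxy + Cy^2 + ... = 0 is B^2 - 4AC.
B^2 = 6^2 = 36
4AC = 4*2*0 = 0
Discriminant = 36 + 0 = 36

36


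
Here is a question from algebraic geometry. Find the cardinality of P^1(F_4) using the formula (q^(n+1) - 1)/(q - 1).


P^1(F_4) has (q^(n+1) - 1)/(q - 1) points.
= 4^1 + 4^0
= 4 + 1
= 5

5


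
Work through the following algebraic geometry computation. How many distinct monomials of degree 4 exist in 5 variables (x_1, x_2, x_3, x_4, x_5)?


The number of degree-4 monomials in 5 variables is C(d+n-1, n-1).
= C(4+5-1, 5-1) = C(8, 4)
= 70

70


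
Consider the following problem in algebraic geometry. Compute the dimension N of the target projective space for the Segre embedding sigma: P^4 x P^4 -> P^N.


The Segre embedding maps P^m x P^n into P^N via
all products of coordinates from each factor.
N = (m+1)(n+1) - 1
N = (4+1)(4+1) - 1
N = 5*5 - 1
N = 25 - 1 = 24

24


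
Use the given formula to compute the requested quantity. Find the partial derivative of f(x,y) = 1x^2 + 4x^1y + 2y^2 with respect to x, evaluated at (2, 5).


df/dx = 2*1*x^1 + 1*4*x^0*y
At (2,5): 2*1*2^1 + 1*4*2^0*5
= 4 + 20
= 24

24


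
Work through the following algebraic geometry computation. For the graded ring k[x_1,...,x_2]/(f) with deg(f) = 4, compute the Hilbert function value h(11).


For R = k[x_1,...,x_n]/(f) with f homogeneous of degree e:
The Hilbert series is (1 - t^e)/(1 - t)^n.
So h(d) = C(d+n-1, n-1) - C(d-e+n-1, n-1) for d >= e.
With n=2, e=4, d=11:
C(11+2-1, 2-1) = C(12, 1) = 12
C(11-4+2-1, 2-1) = C(8, 1) = 8
h(11) = 12 - 8 = 4

4


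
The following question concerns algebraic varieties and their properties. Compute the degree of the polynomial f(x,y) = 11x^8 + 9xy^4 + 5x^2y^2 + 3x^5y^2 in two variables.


Examine each term for its total degree (sum of exponents).
  Term '11x^8' has total degree 8+0 = 8.
  Term '9xy^4' has total degree 1+4 = 5.
  Term '5x^2y^2' has total degree 2+2 = 4.
  Term '3x^5y^2' has total degree 5+2 = 7.
The maximum total degree among all terms is 8.

8


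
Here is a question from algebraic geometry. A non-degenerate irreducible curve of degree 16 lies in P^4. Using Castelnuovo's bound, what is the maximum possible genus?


Castelnuovo's bound: write d - 1 = m(r-1) + epsilon with 0 <= epsilon < r-1.
d - 1 = 16 - 1 = 15
r - 1 = 4 - 1 = 3
15 = 5*3 + 0, so m = 5, epsilon = 0
pi(d, r) = m(m-1)(r-1)/2 + m*epsilon
= 5*4*3/2 + 5*0
= 60/2 + 0
= 30 + 0 = 30

30


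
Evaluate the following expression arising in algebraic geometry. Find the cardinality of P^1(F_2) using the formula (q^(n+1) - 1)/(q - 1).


P^1(F_2) has (q^(n+1) - 1)/(q - 1) points.
= 2^1 + 2^0
= 2 + 1
= 3

3


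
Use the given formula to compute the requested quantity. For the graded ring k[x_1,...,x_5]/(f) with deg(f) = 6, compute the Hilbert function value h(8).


For R = k[x_1,...,x_n]/(f) with f homogeneous of degree e:
The Hilbert series is (1 - t^e)/(1 - t)^n.
So h(d) = C(d+n-1, n-1) - C(d-e+n-1, n-1) for d >= e.
With n=5, e=6, d=8:
C(8+5-1, 5-1) = C(12, 4) = 495
C(8-6+5-1, 5-1) = C(6, 4) = 15
h(8) = 495 - 15 = 480

480


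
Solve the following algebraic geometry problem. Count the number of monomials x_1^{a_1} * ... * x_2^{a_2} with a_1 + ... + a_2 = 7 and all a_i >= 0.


The number of degree-7 monomials in 2 variables is C(d+n-1, n-1).
= C(7+2-1, 2-1) = C(8, 1)
= 8

8


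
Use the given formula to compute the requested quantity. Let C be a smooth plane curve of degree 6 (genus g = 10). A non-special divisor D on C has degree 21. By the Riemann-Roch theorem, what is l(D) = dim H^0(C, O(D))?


First, compute the genus of a smooth plane curve of degree 6:
g = (d-1)(d-2)/2 = (6-1)(6-2)/2 = 10
For a non-special divisor D (i.e., h^1(D) = 0), Riemann-Roch gives:
l(D) = deg(D) - g + 1
Since deg(D) = 21 >= 2g - 1 = 19, D is non-special.
l(D) = 21 - 10 + 1 = 12

12


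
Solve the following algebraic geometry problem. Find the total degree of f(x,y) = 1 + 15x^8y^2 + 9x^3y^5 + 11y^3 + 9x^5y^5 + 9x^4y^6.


Examine each term for its total degree (sum of exponents).
  Term '1' has total degree 0+0 = 0.
  Term '15x^8y^2' has total degree 8+2 = 10.
  Term '9x^3y^5' has total degree 3+5 = 8.
  Term '11y^3' has total degree 0+3 = 3.
  Term '9x^5y^5' has total degree 5+5 = 10.
  Term '9x^4y^6' has total degree 4+6 = 10.
The maximum total degree among all terms is 10.

10


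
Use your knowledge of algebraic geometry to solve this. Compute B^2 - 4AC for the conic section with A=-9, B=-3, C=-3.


The discriminant of a conic Ax^2 + Bxy + Cy^2 + ... = 0 is B^2 - 4AC.
B^2 = (-3)^2 = 9
4AC = 4*(-9)*(-3) = 108
Discriminant = 9 - 108 = -99

-99


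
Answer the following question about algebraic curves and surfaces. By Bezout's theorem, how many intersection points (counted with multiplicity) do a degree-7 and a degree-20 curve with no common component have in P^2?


Bezout's theorem states the intersection count equals the product of degrees.
Intersection count = 7 * 20 = 140

140


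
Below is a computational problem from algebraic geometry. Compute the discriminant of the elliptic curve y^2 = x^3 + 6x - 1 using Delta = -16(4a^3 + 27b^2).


Compute each component:
4a^3 = 4*6^3 = 4*216 = 864
27b^2 = 27*(-1)^2 = 27*1 = 27
4a^3 + 27b^2 = 864 + 27 = 891
Delta = -16*891 = -14256

-14256


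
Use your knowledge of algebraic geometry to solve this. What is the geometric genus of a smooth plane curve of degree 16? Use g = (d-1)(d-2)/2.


Using the genus formula for smooth plane curves:
g = (d-1)(d-2)/2
g = (16-1)(16-2)/2
g = 15*14/2
g = 210/2 = 105

105


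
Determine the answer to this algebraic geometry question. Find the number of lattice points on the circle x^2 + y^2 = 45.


Systematically check integer values of x where x^2 <= 45.
For each valid x, check if 45 - x^2 is a perfect square.
x=3: 45 - 9 = 36, sqrt = 6 (valid)
x=6: 45 - 36 = 9, sqrt = 3 (valid)
Total integer solutions found: 8

8


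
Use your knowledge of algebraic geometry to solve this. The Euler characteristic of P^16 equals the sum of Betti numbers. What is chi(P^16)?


The complex projective space P^16 has one cell in each even real dimension 0, 2, ..., 32.
The cohomology groups are H^{2k}(P^16) = Z for k = 0,...,16, and 0 otherwise.
Euler characteristic = sum of Betti numbers = 1 per even-dimensional cohomology group.
chi(P^16) = 16 + 1 = 17

17


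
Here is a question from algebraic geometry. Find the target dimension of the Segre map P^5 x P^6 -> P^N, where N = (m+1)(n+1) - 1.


The Segre embedding maps P^m x P^n into P^N via
all products of coordinates from each factor.
N = (m+1)(n+1) - 1
N = (5+1)(6+1) - 1
N = 6*7 - 1
N = 42 - 1 = 41

41


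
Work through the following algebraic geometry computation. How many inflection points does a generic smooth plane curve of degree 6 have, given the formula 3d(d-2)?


For a general smooth plane curve C of degree d, the inflection points are
the intersection of C with its Hessian curve, which has degree 3(d-2).
By Bezout, the total intersection number is d * 3(d-2) = 6 * 12 = 72.
For a general curve every flex is ordinary, so each contributes
multiplicity 1 to C·Hess(C), and the number of distinct inflection
points is 3d(d-2).
Inflection points = 3*6*(6-2) = 3*6*4 = 72

72


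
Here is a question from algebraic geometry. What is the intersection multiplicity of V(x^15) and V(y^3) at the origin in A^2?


The intersection multiplicity of V(x^a) and V(y^b) at the origin is:
I(O; V(x^15), V(y^3)) = dim_k(k[x,y]/(x^15, y^3))
A basis for k[x,y]/(x^15, y^3) is the set of monomials x^i * y^j
where 0 <= i < 15 and 0 <= j < 3.
The number of such monomials is 15 * 3 = 45

45


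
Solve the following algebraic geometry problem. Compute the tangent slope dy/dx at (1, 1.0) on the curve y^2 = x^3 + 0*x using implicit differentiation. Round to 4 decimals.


Using implicit differentiation of y^2 = x^3 + 0*x:
2y * dy/dx = 3x^2 + 0
dy/dx = (3x^2 + 0)/(2y)
Numerator: 3*1^2 + 0 = 3
Denominator: 2*1.0 = 2.0
dy/dx = 3/2.0 = 1.5000

1.5000


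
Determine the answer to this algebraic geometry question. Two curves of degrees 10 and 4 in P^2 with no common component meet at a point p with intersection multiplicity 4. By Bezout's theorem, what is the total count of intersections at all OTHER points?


By Bezout's theorem, the total intersection number is d1 * d2.
Total = 10 * 4 = 40
Intersection multiplicity at p = 4
Remaining intersections = 40 - 4 = 36

36


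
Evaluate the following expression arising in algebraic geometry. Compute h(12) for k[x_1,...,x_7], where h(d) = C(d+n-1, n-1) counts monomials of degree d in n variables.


The Hilbert function for the polynomial ring in 7 variables is:
h(d) = C(d+n-1, n-1)
h(12) = C(12+7-1, 7-1) = C(18, 6)
= 18! / (6! * 12!)
= 18564

18564


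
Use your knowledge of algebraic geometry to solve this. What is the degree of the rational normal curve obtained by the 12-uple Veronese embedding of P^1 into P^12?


The rational normal curve in P^12 is the image of P^1 under the 12-uple Veronese.
A general hyperplane in P^12 pulls back to a degree-12 form on P^1, which has 12 zeros,
so the curve meets a general hyperplane in 12 points. Degree = 12.

12


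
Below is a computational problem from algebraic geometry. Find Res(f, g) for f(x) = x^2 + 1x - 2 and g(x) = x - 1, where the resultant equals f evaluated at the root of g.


For Res(f, x - c), we evaluate f at x = c.
f(1) = 1^2 + 1*1 - 2
= 1 + 1 - 2
= 2 - 2 = 0
Res(f, g) = 0

0


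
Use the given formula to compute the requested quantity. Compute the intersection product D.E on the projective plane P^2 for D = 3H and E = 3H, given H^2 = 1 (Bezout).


Using bilinearity of the intersection pairing on the projective plane P^2:
(aH).(bH) = ab * (H.H)
We have H^2 = 1 (Bezout).
D.E = (3H).(3H) = 3*3*1
= 9*1
= 9

9


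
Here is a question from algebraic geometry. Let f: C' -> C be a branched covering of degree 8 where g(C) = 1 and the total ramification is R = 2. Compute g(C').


Riemann-Hurwitz formula: 2g' - 2 = d(2g - 2) + R
Given: d = 8, g = 1, R = 2
2g' - 2 = 8*(2*1 - 2) + 2
2g' - 2 = 8*0 + 2
2g' - 2 = 0 + 2 = 2
2g' = 4
g' = 2

2


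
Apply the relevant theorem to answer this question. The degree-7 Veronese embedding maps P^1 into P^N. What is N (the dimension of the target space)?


The Veronese embedding v_d: P^n -> P^N maps each point to all
degree-d monomials in n+1 homogeneous coordinates.
N = C(n+d, d) - 1
N = C(1+7, 7) - 1
N = C(8, 7) - 1
C(8, 7) = 8
N = 8 - 1 = 7

7


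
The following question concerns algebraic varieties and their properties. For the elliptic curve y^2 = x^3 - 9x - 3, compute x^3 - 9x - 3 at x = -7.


Compute x^3 - 9x - 3 at x = -7:
x^3 = (-7)^3 = -343
(-9)*x = (-9)*(-7) = 63
Sum: -343 + 63 - 3 = -283

-283


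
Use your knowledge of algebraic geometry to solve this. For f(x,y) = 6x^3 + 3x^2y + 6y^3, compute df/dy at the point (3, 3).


df/dy = 3*x^2 + 3*6*y^2
At (3,3): 3*3^2 + 3*6*3^2
= 27 + 162
= 189

189


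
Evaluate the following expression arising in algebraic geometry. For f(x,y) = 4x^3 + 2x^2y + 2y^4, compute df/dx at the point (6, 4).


df/dx = 3*4*x^2 + 2*2*x^1*y
At (6,4): 3*4*6^2 + 2*2*6^1*4
= 432 + 96
= 528

528


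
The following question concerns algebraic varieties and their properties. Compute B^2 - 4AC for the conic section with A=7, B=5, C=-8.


The discriminant of a conic Ax^2 + Bxy + Cy^2 + ... = 0 is B^2 - 4AC.
B^2 = 5^2 = 25
4AC = 4*7*(-8) = -224
Discriminant = 25 + 224 = 249

249


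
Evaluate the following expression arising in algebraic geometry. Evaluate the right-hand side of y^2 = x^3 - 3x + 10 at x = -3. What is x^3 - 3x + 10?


Compute x^3 - 3x + 10 at x = -3:
x^3 = (-3)^3 = -27
(-3)*x = (-3)*(-3) = 9
Sum: -27 + 9 + 10 = -8

-8


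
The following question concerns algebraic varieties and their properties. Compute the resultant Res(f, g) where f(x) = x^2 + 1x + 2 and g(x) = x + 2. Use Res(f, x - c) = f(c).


For Res(f, x - c), we evaluate f at x = c.
f(-2) = (-2)^2 + 1*(-2) + 2
= 4 - 2 + 2
= 2 + 2 = 4
Res(f, g) = 4

4


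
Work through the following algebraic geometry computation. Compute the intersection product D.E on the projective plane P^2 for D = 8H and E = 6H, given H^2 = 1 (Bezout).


Using bilinearity of the intersection pairing on the projective plane P^2:
(aH).(bH) = ab * (H.H)
We have H^2 = 1 (Bezout).
D.E = (8H).(6H) = 8*6*1
= 48*1
= 48

48


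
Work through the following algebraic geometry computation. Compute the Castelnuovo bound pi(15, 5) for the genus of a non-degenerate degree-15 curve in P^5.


Castelnuovo's bound: write d - 1 = m(r-1) + epsilon with 0 <= epsilon < r-1.
d - 1 = 15 - 1 = 14
r - 1 = 5 - 1 = 4
14 = 3*4 + 2, so m = 3, epsilon = 2
pi(d, r) = m(m-1)(r-1)/2 + m*epsilon
= 3*2*4/2 + 3*2
= 24/2 + 6
= 12 + 6 = 18

18


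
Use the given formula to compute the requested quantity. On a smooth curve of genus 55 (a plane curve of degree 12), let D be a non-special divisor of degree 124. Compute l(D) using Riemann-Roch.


First, compute the genus of a smooth plane curve of degree 12:
g = (d-1)(d-2)/2 = (12-1)(12-2)/2 = 55
For a non-special divisor D (i.e., h^1(D) = 0), Riemann-Roch gives:
l(D) = deg(D) - g + 1
Since deg(D) = 124 >= 2g - 1 = 109, D is non-special.
l(D) = 124 - 55 + 1 = 70

70


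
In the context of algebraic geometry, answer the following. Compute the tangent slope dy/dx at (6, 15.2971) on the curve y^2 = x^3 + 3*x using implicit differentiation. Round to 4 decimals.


Using implicit differentiation of y^2 = x^3 + 3*x:
2y * dy/dx = 3x^2 + 3
dy/dx = (3x^2 + 3)/(2y)
Numerator: 3*6^2 + 3 = 111
Denominator: 2*15.2971 = 30.5942
dy/dx = 111/30.5942 = 3.6281

3.6281


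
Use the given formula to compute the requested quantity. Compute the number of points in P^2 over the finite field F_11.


P^2(F_11) has (q^(n+1) - 1)/(q - 1) points.
= 11^2 + 11^1 + 11^0
= 121 + 11 + 1
= 133

133


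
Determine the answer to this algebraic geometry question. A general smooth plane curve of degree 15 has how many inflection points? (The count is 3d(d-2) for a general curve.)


For a general smooth plane curve C of degree d, the inflection points are
the intersection of C with its Hessian curve, which has degree 3(d-2).
By Bezout, the total intersection number is d * 3(d-2) = 15 * 39 = 585.
For a general curve every flex is ordinary, so each contributes
multiplicity 1 to C·Hess(C), and the number of distinct inflection
points is 3d(d-2).
Inflection points = 3*15*(15-2) = 3*15*13 = 585

585


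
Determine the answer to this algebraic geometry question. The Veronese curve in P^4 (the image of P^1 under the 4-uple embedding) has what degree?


The rational normal curve in P^4 is the image of P^1 under the 4-uple Veronese.
A general hyperplane in P^4 pulls back to a degree-4 form on P^1, which has 4 zeros,
so the curve meets a general hyperplane in 4 points. Degree = 4.

4


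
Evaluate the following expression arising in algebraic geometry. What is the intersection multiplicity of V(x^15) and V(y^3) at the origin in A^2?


The intersection multiplicity of V(x^a) and V(y^b) at the origin is:
I(O; V(x^15), V(y^3)) = dim_k(k[x,y]/(x^15, y^3))
A basis for k[x,y]/(x^15, y^3) is the set of monomials x^i * y^j
where 0 <= i < 15 and 0 <= j < 3.
The number of such monomials is 15 * 3 = 45

45


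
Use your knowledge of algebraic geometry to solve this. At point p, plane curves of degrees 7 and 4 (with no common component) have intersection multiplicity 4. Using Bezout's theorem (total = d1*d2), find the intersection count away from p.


By Bezout's theorem, the total intersection number is d1 * d2.
Total = 7 * 4 = 28
Intersection multiplicity at p = 4
Remaining intersections = 28 - 4 = 24

24


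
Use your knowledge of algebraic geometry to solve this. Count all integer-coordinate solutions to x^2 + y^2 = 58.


Systematically check integer values of x where x^2 <= 58.
For each valid x, check if 58 - x^2 is a perfect square.
x=3: 58 - 9 = 49, sqrt = 7 (valid)
x=7: 58 - 49 = 9, sqrt = 3 (valid)
Total integer solutions found: 8

8


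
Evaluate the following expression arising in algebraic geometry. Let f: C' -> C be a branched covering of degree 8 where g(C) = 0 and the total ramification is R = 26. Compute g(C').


Riemann-Hurwitz formula: 2g' - 2 = d(2g - 2) + R
Given: d = 8, g = 0, R = 26
2g' - 2 = 8*(2*0 - 2) + 26
2g' - 2 = 8*(-2) + 26
2g' - 2 = -16 + 26 = 10
2g' = 12
g' = 6

6


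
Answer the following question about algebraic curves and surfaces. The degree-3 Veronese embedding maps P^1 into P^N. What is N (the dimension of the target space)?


The Veronese embedding v_d: P^n -> P^N maps each point to all
degree-d monomials in n+1 homogeneous coordinates.
N = C(n+d, d) - 1
N = C(1+3, 3) - 1
N = C(4, 3) - 1
C(4, 3) = 4
N = 4 - 1 = 3

3


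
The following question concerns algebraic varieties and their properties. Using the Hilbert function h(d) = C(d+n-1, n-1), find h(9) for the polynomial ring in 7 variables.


The Hilbert function for the polynomial ring in 7 variables is:
h(d) = C(d+n-1, n-1)
h(9) = C(9+7-1, 7-1) = C(15, 6)
= 15! / (6! * 9!)
= 5005

5005


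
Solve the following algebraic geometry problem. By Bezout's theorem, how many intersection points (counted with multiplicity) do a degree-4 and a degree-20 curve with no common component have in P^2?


Bezout's theorem states the intersection count equals the product of degrees.
Intersection count = 4 * 20 = 80

80


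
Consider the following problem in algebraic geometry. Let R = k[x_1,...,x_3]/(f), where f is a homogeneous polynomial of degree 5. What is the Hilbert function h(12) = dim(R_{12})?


For R = k[x_1,...,x_n]/(f) with f homogeneous of degree e:
The Hilbert series is (1 - t^e)/(1 - t)^n.
So h(d) = C(d+n-1, n-1) - C(d-e+n-1, n-1) for d >= e.
With n=3, e=5, d=12:
C(12+3-1, 3-1) = C(14, 2) = 91
C(12-5+3-1, 3-1) = C(9, 2) = 36
h(12) = 91 - 36 = 55

55


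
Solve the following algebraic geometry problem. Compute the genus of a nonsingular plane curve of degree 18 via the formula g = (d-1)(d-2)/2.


Using the genus formula for smooth plane curves:
g = (d-1)(d-2)/2
g = (18-1)(18-2)/2
g = 17*16/2
g = 272/2 = 136

136


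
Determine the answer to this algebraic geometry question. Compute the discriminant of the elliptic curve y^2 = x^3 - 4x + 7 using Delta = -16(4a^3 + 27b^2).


Compute each component:
4a^3 = 4*(-4)^3 = 4*(-64) = -256
27b^2 = 27*7^2 = 27*49 = 1323
4a^3 + 27b^2 = -256 + 1323 = 1067
Delta = -16*1067 = -17072

-17072


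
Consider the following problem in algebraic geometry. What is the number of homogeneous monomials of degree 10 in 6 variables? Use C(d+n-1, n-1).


The number of degree-10 monomials in 6 variables is C(d+n-1, n-1).
= C(10+6-1, 6-1) = C(15, 5)
= 3003

3003


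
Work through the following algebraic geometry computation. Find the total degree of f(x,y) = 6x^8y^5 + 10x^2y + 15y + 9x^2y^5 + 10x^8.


Examine each term for its total degree (sum of exponents).
  Term '6x^8y^5' has total degree 8+5 = 13.
  Term '10x^2y' has total degree 2+1 = 3.
  Term '15y' has total degree 0+1 = 1.
  Term '9x^2y^5' has total degree 2+5 = 7.
  Term '10x^8' has total degree 8+0 = 8.
The maximum total degree among all terms is 13.

13


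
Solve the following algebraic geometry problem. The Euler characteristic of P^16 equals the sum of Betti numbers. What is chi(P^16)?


The complex projective space P^16 has one cell in each even real dimension 0, 2, ..., 32.
The cohomology groups are H^{2k}(P^16) = Z for k = 0,...,16, and 0 otherwise.
Euler characteristic = sum of Betti numbers = 1 per even-dimensional cohomology group.
chi(P^16) = 16 + 1 = 17

17


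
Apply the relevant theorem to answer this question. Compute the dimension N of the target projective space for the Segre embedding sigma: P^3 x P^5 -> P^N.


The Segre embedding maps P^m x P^n into P^N via
all products of coordinates from each factor.
N = (m+1)(n+1) - 1
N = (3+1)(5+1) - 1
N = 4*6 - 1
N = 24 - 1 = 23

23


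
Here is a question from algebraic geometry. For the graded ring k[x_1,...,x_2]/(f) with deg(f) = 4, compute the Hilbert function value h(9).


For R = k[x_1,...,x_n]/(f) with f homogeneous of degree e:
The Hilbert series is (1 - t^e)/(1 - t)^n.
So h(d) = C(d+n-1, n-1) - C(d-e+n-1, n-1) for d >= e.
With n=2, e=4, d=9:
C(9+2-1, 2-1) = C(10, 1) = 10
C(9-4+2-1, 2-1) = C(6, 1) = 6
h(9) = 10 - 6 = 4

4


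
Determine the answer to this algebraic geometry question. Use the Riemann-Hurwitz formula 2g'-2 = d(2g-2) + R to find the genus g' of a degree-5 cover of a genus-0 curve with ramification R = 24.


Riemann-Hurwitz formula: 2g' - 2 = d(2g - 2) + R
Given: d = 5, g = 0, R = 24
2g' - 2 = 5*(2*0 - 2) + 24
2g' - 2 = 5*(-2) + 24
2g' - 2 = -10 + 24 = 14
2g' = 16
g' = 8

8


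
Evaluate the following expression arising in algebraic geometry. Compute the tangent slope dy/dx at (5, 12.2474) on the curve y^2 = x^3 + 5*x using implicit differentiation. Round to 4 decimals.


Using implicit differentiation of y^2 = x^3 + 5*x:
2y * dy/dx = 3x^2 + 5
dy/dx = (3x^2 + 5)/(2y)
Numerator: 3*5^2 + 5 = 80
Denominator: 2*12.2474 = 24.4948
dy/dx = 80/24.4948 = 3.2660

3.2660


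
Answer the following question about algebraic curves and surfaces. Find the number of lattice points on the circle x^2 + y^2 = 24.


Systematically check integer values of x where x^2 <= 24.
For each valid x, check if 24 - x^2 is a perfect square.
Total integer solutions found: 0

0


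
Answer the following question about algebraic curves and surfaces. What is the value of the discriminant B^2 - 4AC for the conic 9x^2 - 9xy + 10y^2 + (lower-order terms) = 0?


The discriminant of a conic Ax^2 + Bxy + Cy^2 + ... = 0 is B^2 - 4AC.
B^2 = (-9)^2 = 81
4AC = 4*9*10 = 360
Discriminant = 81 - 360 = -279

-279


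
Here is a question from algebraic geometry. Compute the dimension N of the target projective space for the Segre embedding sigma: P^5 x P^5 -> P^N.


The Segre embedding maps P^m x P^n into P^N via
all products of coordinates from each factor.
N = (m+1)(n+1) - 1
N = (5+1)(5+1) - 1
N = 6*6 - 1
N = 36 - 1 = 35

35


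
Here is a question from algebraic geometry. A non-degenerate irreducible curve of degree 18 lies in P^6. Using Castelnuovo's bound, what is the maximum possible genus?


Castelnuovo's bound: write d - 1 = m(r-1) + epsilon with 0 <= epsilon < r-1.
d - 1 = 18 - 1 = 17
r - 1 = 6 - 1 = 5
17 = 3*5 + 2, so m = 3, epsilon = 2
pi(d, r) = m(m-1)(r-1)/2 + m*epsilon
= 3*2*5/2 + 3*2
= 30/2 + 6
= 15 + 6 = 21

21


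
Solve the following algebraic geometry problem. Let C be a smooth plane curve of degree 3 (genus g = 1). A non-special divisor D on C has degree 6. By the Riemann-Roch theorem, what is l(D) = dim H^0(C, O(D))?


First, compute the genus of a smooth plane curve of degree 3:
g = (d-1)(d-2)/2 = (3-1)(3-2)/2 = 1
For a non-special divisor D (i.e., h^1(D) = 0), Riemann-Roch gives:
l(D) = deg(D) - g + 1
Since deg(D) = 6 >= 2g - 1 = 1, D is non-special.
l(D) = 6 - 1 + 1 = 6

6


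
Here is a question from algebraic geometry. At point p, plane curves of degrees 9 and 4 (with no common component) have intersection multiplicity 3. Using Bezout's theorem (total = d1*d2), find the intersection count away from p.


By Bezout's theorem, the total intersection number is d1 * d2.
Total = 9 * 4 = 36
Intersection multiplicity at p = 3
Remaining intersections = 36 - 3 = 33

33


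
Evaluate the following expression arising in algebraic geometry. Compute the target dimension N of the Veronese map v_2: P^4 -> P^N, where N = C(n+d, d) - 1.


The Veronese embedding v_d: P^n -> P^N maps each point to all
degree-d monomials in n+1 homogeneous coordinates.
N = C(n+d, d) - 1
N = C(4+2, 2) - 1
N = C(6, 2) - 1
C(6, 2) = 15
N = 15 - 1 = 14

14


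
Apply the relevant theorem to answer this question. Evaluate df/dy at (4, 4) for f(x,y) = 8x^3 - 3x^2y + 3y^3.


df/dy = (-3)*x^2 + 3*3*y^2
At (4,4): (-3)*4^2 + 3*3*4^2
= -48 + 144
= 96

96


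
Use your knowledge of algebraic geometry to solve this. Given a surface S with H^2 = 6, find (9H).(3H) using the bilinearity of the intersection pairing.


Using bilinearity of the intersection pairing on a surface S:
(aH).(bH) = ab * (H.H)
We have H^2 = 6.
D.E = (9H).(3H) = 9*3*6
= 27*6
= 162

162


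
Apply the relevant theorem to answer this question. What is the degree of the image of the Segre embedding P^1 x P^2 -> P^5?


The degree of the Segre variety P^1 x P^2 is C(m+n, m).
= C(3, 1)
= 3

3


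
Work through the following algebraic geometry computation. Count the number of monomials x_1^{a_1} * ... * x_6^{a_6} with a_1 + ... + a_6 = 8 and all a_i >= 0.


The number of degree-8 monomials in 6 variables is C(d+n-1, n-1).
= C(8+6-1, 6-1) = C(13, 5)
= 1287

1287


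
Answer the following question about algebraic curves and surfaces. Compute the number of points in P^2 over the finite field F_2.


P^2(F_2) has (q^(n+1) - 1)/(q - 1) points.
= 2^2 + 2^1 + 2^0
= 4 + 2 + 1
= 7

7


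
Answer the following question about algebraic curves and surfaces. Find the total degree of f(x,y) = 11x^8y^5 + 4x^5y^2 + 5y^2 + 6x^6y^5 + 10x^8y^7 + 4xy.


Examine each term for its total degree (sum of exponents).
  Term '11x^8y^5' has total degree 8+5 = 13.
  Term '4x^5y^2' has total degree 5+2 = 7.
  Term '5y^2' has total degree 0+2 = 2.
  Term '6x^6y^5' has total degree 6+5 = 11.
  Term '10x^8y^7' has total degree 8+7 = 15.
  Term '4xy' has total degree 1+1 = 2.
The maximum total degree among all terms is 15.

15


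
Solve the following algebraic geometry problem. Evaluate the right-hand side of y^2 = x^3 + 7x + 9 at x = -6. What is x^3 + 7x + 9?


Compute x^3 + 7x + 9 at x = -6:
x^3 = (-6)^3 = -216
7*x = 7*(-6) = -42
Sum: -216 - 42 + 9 = -249

-249


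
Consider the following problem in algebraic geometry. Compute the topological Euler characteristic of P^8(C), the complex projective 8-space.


The complex projective space P^8 has one cell in each even real dimension 0, 2, ..., 16.
The cohomology groups are H^{2k}(P^8) = Z for k = 0,...,8, and 0 otherwise.
Euler characteristic = sum of Betti numbers = 1 per even-dimensional cohomology group.
chi(P^8) = 8 + 1 = 9

9


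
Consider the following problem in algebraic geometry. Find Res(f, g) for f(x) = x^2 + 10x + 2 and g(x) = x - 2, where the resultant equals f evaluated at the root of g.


For Res(f, x - c), we evaluate f at x = c.
f(2) = 2^2 + 10*2 + 2
= 4 + 20 + 2
= 24 + 2 = 26
Res(f, g) = 26

26


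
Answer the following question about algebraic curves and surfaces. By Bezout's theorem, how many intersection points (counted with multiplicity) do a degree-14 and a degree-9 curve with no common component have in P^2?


Bezout's theorem states the intersection count equals the product of degrees.
Intersection count = 14 * 9 = 126

126


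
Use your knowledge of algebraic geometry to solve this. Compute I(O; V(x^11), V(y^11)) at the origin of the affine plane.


The intersection multiplicity of V(x^a) and V(y^b) at the origin is:
I(O; V(x^11), V(y^11)) = dim_k(k[x,y]/(x^11, y^11))
A basis for k[x,y]/(x^11, y^11) is the set of monomials x^i * y^j
where 0 <= i < 11 and 0 <= j < 11.
The number of such monomials is 11 * 11 = 121

121


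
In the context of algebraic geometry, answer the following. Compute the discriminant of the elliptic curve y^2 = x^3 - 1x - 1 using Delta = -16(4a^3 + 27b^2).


Compute each component:
4a^3 = 4*(-1)^3 = 4*(-1) = -4
27b^2 = 27*(-1)^2 = 27*1 = 27
4a^3 + 27b^2 = -4 + 27 = 23
Delta = -16*23 = -368

-368


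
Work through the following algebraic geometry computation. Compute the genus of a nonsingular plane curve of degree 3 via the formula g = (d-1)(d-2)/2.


Using the genus formula for smooth plane curves:
g = (d-1)(d-2)/2
g = (3-1)(3-2)/2
g = 2*1/2
g = 2/2 = 1

1


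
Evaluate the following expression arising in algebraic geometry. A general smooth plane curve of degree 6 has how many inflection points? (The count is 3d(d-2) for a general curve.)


For a general smooth plane curve C of degree d, the inflection points are
the intersection of C with its Hessian curve, which has degree 3(d-2).
By Bezout, the total intersection number is d * 3(d-2) = 6 * 12 = 72.
For a general curve every flex is ordinary, so each contributes
multiplicity 1 to C·Hess(C), and the number of distinct inflection
points is 3d(d-2).
Inflection points = 3*6*(6-2) = 3*6*4 = 72

72


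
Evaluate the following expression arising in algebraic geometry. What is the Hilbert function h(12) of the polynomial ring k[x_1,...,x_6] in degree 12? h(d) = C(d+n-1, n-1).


The Hilbert function for the polynomial ring in 6 variables is:
h(d) = C(d+n-1, n-1)
h(12) = C(12+6-1, 6-1) = C(17, 5)
= 17! / (5! * 12!)
= 6188

6188


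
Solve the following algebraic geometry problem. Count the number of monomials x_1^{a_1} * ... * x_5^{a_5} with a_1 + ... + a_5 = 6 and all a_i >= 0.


The number of degree-6 monomials in 5 variables is C(d+n-1, n-1).
= C(6+5-1, 5-1) = C(10, 4)
= 210

210


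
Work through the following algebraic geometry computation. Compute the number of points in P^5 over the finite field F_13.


P^5(F_13) has (q^(n+1) - 1)/(q - 1) points.
= 13^5 + 13^4 + 13^3 + 13^2 + 13^1 + 13^0
= 371293 + 28561 + 2197 + 169 + 13 + 1
= 402234

402234


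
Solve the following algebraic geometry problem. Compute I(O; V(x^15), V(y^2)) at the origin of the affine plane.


The intersection multiplicity of V(x^a) and V(y^b) at the origin is:
I(O; V(x^15), V(y^2)) = dim_k(k[x,y]/(x^15, y^2))
A basis for k[x,y]/(x^15, y^2) is the set of monomials x^i * y^j
where 0 <= i < 15 and 0 <= j < 2.
The number of such monomials is 15 * 2 = 30

30


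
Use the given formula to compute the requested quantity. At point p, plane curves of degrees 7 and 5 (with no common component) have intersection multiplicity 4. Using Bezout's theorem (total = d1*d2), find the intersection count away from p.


By Bezout's theorem, the total intersection number is d1 * d2.
Total = 7 * 5 = 35
Intersection multiplicity at p = 4
Remaining intersections = 35 - 4 = 31

31


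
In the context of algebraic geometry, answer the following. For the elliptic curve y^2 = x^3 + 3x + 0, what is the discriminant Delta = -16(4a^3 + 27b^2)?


Compute each component:
4a^3 = 4*3^3 = 4*27 = 108
27b^2 = 27*0^2 = 27*0 = 0
4a^3 + 27b^2 = 108 + 0 = 108
Delta = -16*108 = -1728

-1728


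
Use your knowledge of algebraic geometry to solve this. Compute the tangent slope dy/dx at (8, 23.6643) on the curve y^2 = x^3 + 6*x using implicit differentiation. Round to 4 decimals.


Using implicit differentiation of y^2 = x^3 + 6*x:
2y * dy/dx = 3x^2 + 6
dy/dx = (3x^2 + 6)/(2y)
Numerator: 3*8^2 + 6 = 198
Denominator: 2*23.6643 = 47.3286
dy/dx = 198/47.3286 = 4.1835

4.1835


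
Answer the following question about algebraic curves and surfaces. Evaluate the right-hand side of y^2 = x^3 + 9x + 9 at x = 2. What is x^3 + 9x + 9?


Compute x^3 + 9x + 9 at x = 2:
x^3 = 2^3 = 8
9*x = 9*2 = 18
Sum: 8 + 18 + 9 = 35

35


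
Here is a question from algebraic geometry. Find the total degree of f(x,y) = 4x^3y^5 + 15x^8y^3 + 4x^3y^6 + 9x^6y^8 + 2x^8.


Examine each term for its total degree (sum of exponents).
  Term '4x^3y^5' has total degree 3+5 = 8.
  Term '15x^8y^3' has total degree 8+3 = 11.
  Term '4x^3y^6' has total degree 3+6 = 9.
  Term '9x^6y^8' has total degree 6+8 = 14.
  Term '2x^8' has total degree 8+0 = 8.
The maximum total degree among all terms is 14.

14


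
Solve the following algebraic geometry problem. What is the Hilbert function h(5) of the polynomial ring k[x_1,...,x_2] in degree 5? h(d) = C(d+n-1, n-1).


The Hilbert function for the polynomial ring in 2 variables is:
h(d) = C(d+n-1, n-1)
h(5) = C(5+2-1, 2-1) = C(6, 1)
= 6! / (1! * 5!)
= 6

6


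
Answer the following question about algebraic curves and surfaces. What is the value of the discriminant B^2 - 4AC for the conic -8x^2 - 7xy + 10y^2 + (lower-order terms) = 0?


The discriminant of a conic Ax^2 + Bxy + Cy^2 + ... = 0 is B^2 - 4AC.
B^2 = (-7)^2 = 49
4AC = 4*(-8)*10 = -320
Discriminant = 49 + 320 = 369

369


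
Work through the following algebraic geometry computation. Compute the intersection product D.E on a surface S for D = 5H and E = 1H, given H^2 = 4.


Using bilinearity of the intersection pairing on a surface S:
(aH).(bH) = ab * (H.H)
We have H^2 = 4.
D.E = (5H).(1H) = 5*1*4
= 5*4
= 20

20


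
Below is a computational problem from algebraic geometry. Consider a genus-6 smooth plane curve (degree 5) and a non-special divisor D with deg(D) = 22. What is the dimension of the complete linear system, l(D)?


First, compute the genus of a smooth plane curve of degree 5:
g = (d-1)(d-2)/2 = (5-1)(5-2)/2 = 6
For a non-special divisor D (i.e., h^1(D) = 0), Riemann-Roch gives:
l(D) = deg(D) - g + 1
Since deg(D) = 22 >= 2g - 1 = 11, D is non-special.
l(D) = 22 - 6 + 1 = 17

17


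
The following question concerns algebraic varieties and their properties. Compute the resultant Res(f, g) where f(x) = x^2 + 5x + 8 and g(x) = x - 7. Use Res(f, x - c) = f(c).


For Res(f, x - c), we evaluate f at x = c.
f(7) = 7^2 + 5*7 + 8
= 49 + 35 + 8
= 84 + 8 = 92
Res(f, g) = 92

92


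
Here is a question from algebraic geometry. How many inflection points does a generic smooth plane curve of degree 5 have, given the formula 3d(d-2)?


For a general smooth plane curve C of degree d, the inflection points are
the intersection of C with its Hessian curve, which has degree 3(d-2).
By Bezout, the total intersection number is d * 3(d-2) = 5 * 9 = 45.
For a general curve every flex is ordinary, so each contributes
multiplicity 1 to C·Hess(C), and the number of distinct inflection
points is 3d(d-2).
Inflection points = 3*5*(5-2) = 3*5*3 = 45

45


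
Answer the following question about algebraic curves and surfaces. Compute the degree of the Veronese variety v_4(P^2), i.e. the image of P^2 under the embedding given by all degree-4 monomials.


The Veronese variety v_4(P^2) has degree d^r.
d^r = 4^2 = 16

16


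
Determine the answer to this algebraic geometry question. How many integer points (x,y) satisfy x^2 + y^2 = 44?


Systematically check integer values of x where x^2 <= 44.
For each valid x, check if 44 - x^2 is a perfect square.
Total integer solutions found: 0

0


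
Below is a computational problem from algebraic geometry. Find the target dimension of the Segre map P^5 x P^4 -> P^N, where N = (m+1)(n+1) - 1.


The Segre embedding maps P^m x P^n into P^N via
all products of coordinates from each factor.
N = (m+1)(n+1) - 1
N = (5+1)(4+1) - 1
N = 6*5 - 1
N = 30 - 1 = 29

29


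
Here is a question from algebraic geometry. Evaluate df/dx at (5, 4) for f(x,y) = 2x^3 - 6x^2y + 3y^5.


df/dx = 3*2*x^2 + 2*(-6)*x^1*y
At (5,4): 3*2*5^2 + 2*(-6)*5^1*4
= 150 - 240
= -90

-90


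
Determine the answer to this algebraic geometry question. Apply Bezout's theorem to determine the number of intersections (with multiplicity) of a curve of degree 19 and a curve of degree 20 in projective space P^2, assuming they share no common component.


Bezout's theorem states the intersection count equals the product of degrees.
Intersection count = 19 * 20 = 380

380


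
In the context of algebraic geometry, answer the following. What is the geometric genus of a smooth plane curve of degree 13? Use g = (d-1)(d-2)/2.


Using the genus formula for smooth plane curves:
g = (d-1)(d-2)/2
g = (13-1)(13-2)/2
g = 12*11/2
g = 132/2 = 66

66


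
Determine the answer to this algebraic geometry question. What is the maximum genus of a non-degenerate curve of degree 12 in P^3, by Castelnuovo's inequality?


Castelnuovo's bound: write d - 1 = m(r-1) + epsilon with 0 <= epsilon < r-1.
d - 1 = 12 - 1 = 11
r - 1 = 3 - 1 = 2
11 = 5*2 + 1, so m = 5, epsilon = 1
pi(d, r) = m(m-1)(r-1)/2 + m*epsilon
= 5*4*2/2 + 5*1
= 40/2 + 5
= 20 + 5 = 25

25


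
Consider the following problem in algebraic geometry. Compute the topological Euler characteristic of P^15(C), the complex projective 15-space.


The complex projective space P^15 has one cell in each even real dimension 0, 2, ..., 30.
The cohomology groups are H^{2k}(P^15) = Z for k = 0,...,15, and 0 otherwise.
Euler characteristic = sum of Betti numbers = 1 per even-dimensional cohomology group.
chi(P^15) = 15 + 1 = 16

16


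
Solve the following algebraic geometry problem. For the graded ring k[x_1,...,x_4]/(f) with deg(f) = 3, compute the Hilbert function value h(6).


For R = k[x_1,...,x_n]/(f) with f homogeneous of degree e:
The Hilbert series is (1 - t^e)/(1 - t)^n.
So h(d) = C(d+n-1, n-1) - C(d-e+n-1, n-1) for d >= e.
With n=4, e=3, d=6:
C(6+4-1, 4-1) = C(9, 3) = 84
C(6-3+4-1, 4-1) = C(6, 3) = 20
h(6) = 84 - 20 = 64

64


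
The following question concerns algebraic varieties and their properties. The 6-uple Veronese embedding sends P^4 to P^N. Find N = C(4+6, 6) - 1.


The Veronese embedding v_d: P^n -> P^N maps each point to all
degree-d monomials in n+1 homogeneous coordinates.
N = C(n+d, d) - 1
N = C(4+6, 6) - 1
N = C(10, 6) - 1
C(10, 6) = 210
N = 210 - 1 = 209

209


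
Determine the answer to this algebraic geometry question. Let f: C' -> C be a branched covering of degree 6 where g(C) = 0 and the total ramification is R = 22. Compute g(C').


Riemann-Hurwitz formula: 2g' - 2 = d(2g - 2) + R
Given: d = 6, g = 0, R = 22
2g' - 2 = 6*(2*0 - 2) + 22
2g' - 2 = 6*(-2) + 22
2g' - 2 = -12 + 22 = 10
2g' = 12
g' = 6

6


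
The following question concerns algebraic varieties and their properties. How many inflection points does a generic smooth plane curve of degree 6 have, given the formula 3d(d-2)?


For a general smooth plane curve C of degree d, the inflection points are
the intersection of C with its Hessian curve, which has degree 3(d-2).
By Bezout, the total intersection number is d * 3(d-2) = 6 * 12 = 72.
For a general curve every flex is ordinary, so each contributes
multiplicity 1 to C·Hess(C), and the number of distinct inflection
points is 3d(d-2).
Inflection points = 3*6*(6-2) = 3*6*4 = 72

72


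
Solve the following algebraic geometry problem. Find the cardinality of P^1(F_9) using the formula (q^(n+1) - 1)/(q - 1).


P^1(F_9) has (q^(n+1) - 1)/(q - 1) points.
= 9^1 + 9^0
= 9 + 1
= 10

10


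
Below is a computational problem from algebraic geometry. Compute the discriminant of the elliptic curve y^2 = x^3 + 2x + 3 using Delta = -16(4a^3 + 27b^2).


Compute each component:
4a^3 = 4*2^3 = 4*8 = 32
27b^2 = 27*3^2 = 27*9 = 243
4a^3 + 27b^2 = 32 + 243 = 275
Delta = -16*275 = -4400

-4400
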